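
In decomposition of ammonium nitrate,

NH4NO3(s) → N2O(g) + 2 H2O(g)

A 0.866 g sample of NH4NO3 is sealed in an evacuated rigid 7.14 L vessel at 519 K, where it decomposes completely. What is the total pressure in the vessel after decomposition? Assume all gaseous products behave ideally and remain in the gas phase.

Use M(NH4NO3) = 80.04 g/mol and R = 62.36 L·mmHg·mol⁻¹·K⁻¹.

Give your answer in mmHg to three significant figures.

n(NH4NO3) = 0.866 / 80.04 = 0.01082 mol
n(gas produced) = (3/1) × 0.01082 = 0.03246 mol
P = nRT/V = 0.03246 × 62.36 × 519 / 7.14 = 147.1 mmHg

147 mmHg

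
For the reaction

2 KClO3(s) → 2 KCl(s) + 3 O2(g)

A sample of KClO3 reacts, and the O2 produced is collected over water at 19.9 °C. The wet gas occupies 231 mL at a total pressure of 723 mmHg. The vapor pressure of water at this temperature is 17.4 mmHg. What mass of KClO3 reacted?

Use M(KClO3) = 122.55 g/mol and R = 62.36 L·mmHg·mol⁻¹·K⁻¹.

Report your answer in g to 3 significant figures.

0.729 g

P(O2) = 723 − 17.4 = 705.6 mmHg
n(O2) = PV/RT = (705.6 × 0.2310) / (62.36 × 293.05) = 0.008919 mol
n(KClO3) = (2/3) × 0.008919 = 0.005946 mol
m(KClO3) = 0.005946 × 122.55 = 0.7287 g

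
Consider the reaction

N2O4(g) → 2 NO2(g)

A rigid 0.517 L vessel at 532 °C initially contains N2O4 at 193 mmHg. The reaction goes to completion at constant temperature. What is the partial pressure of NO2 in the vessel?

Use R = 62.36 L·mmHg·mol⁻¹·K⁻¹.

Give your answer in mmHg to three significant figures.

386 mmHg

n(N2O4)₀ = PV/RT = (193 × 0.517) / (62.36 × 805.15) = 0.001987 mol
n(NO2) = (2/1) × 0.001987 = 0.003974 mol
P(NO2) = nRT/V = 0.003974 × 62.36 × 805.15 / 0.517 = 385.9 mmHg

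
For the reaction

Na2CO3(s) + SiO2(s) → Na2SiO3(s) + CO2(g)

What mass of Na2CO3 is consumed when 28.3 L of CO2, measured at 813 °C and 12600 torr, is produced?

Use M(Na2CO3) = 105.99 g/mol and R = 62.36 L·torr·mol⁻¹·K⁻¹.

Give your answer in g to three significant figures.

n(CO2) = PV/RT = (12600 × 28.3) / (62.36 × 1086.15) = 5.265 mol
n(Na2CO3) = (1/1) × 5.265 = 5.265 mol
m(Na2CO3) = 5.265 × 105.99 = 558.0 g

558 g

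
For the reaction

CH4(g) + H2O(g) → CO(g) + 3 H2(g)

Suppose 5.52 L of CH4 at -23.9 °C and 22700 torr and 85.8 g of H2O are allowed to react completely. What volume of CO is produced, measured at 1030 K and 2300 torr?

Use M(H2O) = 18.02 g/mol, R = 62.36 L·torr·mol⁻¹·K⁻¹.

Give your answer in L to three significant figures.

133 L

n(CH4) = PV/RT = (22700 × 5.52) / (62.36 × 249.25) = 8.062 mol
n(H2O) = 85.8 / 18.02 = 4.761 mol
For 8.062 mol CH4, stoichiometry requires (1/1) × 8.062 = 8.062 mol H2O; 4.761 mol is available, so H2O is limiting.
n(CO) = (1/1) × 4.761 = 4.761 mol
V(CO) = nRT/P = 4.761 × 62.36 × 1030 / 2300 = 133.0 L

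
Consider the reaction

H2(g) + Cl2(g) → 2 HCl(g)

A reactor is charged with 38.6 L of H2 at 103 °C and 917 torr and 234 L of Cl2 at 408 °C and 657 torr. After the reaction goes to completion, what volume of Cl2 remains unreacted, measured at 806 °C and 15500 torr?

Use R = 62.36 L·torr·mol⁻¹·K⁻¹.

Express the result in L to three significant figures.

n(H2) = PV/RT = (917 × 38.6) / (62.36 × 376.15) = 1.509 mol
n(Cl2) = PV/RT = (657 × 234) / (62.36 × 681.15) = 3.619 mol
For 1.509 mol H2, stoichiometry requires (1/1) × 1.509 = 1.509 mol Cl2; 3.619 mol is available, so H2 is limiting.
n(Cl2) consumed = (1/1) × 1.509 = 1.509 mol; remaining = 3.619 − 1.509 = 2.110 mol
V(Cl2) = nRT/P = 2.110 × 62.36 × 1079.15 / 15500 = 9.161 L

9.16 L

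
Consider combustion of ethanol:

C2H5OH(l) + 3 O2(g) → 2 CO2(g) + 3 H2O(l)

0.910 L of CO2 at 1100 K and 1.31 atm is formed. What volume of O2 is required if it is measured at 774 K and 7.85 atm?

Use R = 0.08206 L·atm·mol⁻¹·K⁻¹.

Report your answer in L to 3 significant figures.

0.160 L

n(CO2) = PV/RT = (1.31 × 0.910) / (0.08206 × 1100) = 0.01321 mol
n(O2) = (3/2) × 0.01321 = 0.01981 mol
V = nRT/P = 0.01981 × 0.08206 × 774 / 7.85 = 0.1603 L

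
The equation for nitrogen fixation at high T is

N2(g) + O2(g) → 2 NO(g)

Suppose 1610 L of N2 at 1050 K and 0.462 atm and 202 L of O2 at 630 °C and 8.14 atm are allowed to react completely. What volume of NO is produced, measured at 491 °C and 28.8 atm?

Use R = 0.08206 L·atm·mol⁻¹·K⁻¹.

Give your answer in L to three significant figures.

n(N2) = PV/RT = (0.462 × 1610) / (0.08206 × 1050) = 8.633 mol
n(O2) = PV/RT = (8.14 × 202) / (0.08206 × 903.15) = 22.19 mol
For 8.633 mol N2, stoichiometry requires (1/1) × 8.633 = 8.633 mol O2; 22.19 mol is available, so N2 is limiting.
n(NO) = (2/1) × 8.633 = 17.27 mol
V(NO) = nRT/P = 17.27 × 0.08206 × 764.15 / 28.8 = 37.60 L

37.6 L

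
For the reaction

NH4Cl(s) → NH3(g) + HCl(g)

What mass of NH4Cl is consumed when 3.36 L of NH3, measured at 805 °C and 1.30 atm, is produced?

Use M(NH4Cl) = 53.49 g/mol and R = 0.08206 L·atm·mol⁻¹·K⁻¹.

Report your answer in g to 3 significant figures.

2.64 g

n(NH3) = PV/RT = (1.30 × 3.36) / (0.08206 × 1078.15) = 0.04937 mol
n(NH4Cl) = (1/1) × 0.04937 = 0.04937 mol
m(NH4Cl) = 0.04937 × 53.49 = 2.641 g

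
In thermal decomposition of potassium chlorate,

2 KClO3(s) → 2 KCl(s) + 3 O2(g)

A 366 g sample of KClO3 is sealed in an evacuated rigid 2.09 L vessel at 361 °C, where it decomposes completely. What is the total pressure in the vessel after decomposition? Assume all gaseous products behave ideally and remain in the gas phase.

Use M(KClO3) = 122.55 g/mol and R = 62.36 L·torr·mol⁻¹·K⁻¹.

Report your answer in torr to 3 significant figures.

n(KClO3) = 366 / 122.55 = 2.987 mol
n(gas produced) = (3/2) × 2.987 = 4.481 mol
P = nRT/V = 4.481 × 62.36 × 634.15 / 2.09 = 84790 torr

84800 torr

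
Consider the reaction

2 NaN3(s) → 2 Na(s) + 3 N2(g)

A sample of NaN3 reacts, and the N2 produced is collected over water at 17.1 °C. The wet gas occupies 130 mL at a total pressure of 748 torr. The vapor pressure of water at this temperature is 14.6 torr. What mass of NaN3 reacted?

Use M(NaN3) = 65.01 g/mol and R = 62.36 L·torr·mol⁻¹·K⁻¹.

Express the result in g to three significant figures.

0.228 g

P(N2) = 748 − 14.6 = 733.4 torr
n(N2) = PV/RT = (733.4 × 0.1300) / (62.36 × 290.25) = 0.005268 mol
n(NaN3) = (2/3) × 0.005268 = 0.003512 mol
m(NaN3) = 0.003512 × 65.01 = 0.2283 g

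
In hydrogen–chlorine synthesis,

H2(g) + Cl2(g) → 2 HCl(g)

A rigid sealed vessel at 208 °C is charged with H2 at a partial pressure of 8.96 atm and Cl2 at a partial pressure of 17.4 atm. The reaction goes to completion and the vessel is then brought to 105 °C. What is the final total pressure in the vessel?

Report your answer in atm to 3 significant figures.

20.7 atm

Because the vessel is rigid and T is held at 208 °C, work the stoichiometry in partial pressures (P_i = n_iRT/V).
P(Cl2) required for 8.96 atm of H2 = (1/1) × 8.96 = 8.960 atm; available 17.4 atm, so H2 is limiting.
P(Cl2) remaining = 17.4 − (1/1) × 8.96 = 8.440 atm
P(gaseous products) = (2)/1 × 8.96 = 17.92 atm
P_total at 208 °C = 8.440 + 17.92 = 26.36 atm
Scaling to 105 °C: P = 26.36 × 378.15/481.15 = 20.72 atm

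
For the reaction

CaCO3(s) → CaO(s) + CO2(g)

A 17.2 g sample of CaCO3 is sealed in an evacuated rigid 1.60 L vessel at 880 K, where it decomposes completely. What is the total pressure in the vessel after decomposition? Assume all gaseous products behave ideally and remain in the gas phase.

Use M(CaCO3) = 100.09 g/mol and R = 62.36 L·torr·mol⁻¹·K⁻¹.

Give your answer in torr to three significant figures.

n(CaCO3) = 17.2 / 100.09 = 0.1718 mol
n(gas produced) = (1/1) × 0.1718 = 0.1718 mol
P = nRT/V = 0.1718 × 62.36 × 880 / 1.60 = 5892 torr

5890 torr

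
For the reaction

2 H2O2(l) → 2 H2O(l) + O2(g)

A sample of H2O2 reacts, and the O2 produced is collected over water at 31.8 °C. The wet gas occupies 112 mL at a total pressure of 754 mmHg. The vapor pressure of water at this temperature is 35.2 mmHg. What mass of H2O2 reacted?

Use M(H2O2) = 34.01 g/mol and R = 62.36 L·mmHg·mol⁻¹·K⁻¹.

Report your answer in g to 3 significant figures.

P(O2) = 754 − 35.2 = 718.8 mmHg
n(O2) = PV/RT = (718.8 × 0.1120) / (62.36 × 304.95) = 0.004233 mol
n(H2O2) = (2/1) × 0.004233 = 0.008466 mol
m(H2O2) = 0.008466 × 34.01 = 0.2879 g

0.288 g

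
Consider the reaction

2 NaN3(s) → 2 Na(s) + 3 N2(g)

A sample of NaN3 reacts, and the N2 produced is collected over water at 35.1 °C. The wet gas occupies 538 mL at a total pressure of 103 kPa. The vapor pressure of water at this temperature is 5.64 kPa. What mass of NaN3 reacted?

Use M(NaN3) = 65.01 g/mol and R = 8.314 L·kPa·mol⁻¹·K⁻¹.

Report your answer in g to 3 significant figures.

0.886 g

P(N2) = 103 − 5.64 = 97.36 kPa
n(N2) = PV/RT = (97.36 × 0.5380) / (8.314 × 308.25) = 0.02044 mol
n(NaN3) = (2/3) × 0.02044 = 0.01363 mol
m(NaN3) = 0.01363 × 65.01 = 0.8861 g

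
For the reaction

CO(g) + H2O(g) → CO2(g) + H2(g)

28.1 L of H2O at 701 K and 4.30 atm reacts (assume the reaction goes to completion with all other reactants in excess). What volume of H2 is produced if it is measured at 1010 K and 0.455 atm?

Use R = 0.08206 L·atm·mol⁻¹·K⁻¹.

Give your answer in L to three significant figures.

383 L

n(H2O) = PV/RT = (4.30 × 28.1) / (0.08206 × 701) = 2.101 mol
n(H2) = (1/1) × 2.101 = 2.101 mol
V = nRT/P = 2.101 × 0.08206 × 1010 / 0.455 = 382.7 L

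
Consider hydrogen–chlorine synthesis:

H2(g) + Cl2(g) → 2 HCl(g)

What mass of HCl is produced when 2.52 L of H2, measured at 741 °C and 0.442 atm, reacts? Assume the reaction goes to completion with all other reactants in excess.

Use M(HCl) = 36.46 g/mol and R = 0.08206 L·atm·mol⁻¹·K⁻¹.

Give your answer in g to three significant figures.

0.976 g

n(H2) = PV/RT = (0.442 × 2.52) / (0.08206 × 1014.15) = 0.01338 mol
n(HCl) = (2/1) × 0.01338 = 0.02676 mol
m(HCl) = 0.02676 × 36.46 = 0.9757 g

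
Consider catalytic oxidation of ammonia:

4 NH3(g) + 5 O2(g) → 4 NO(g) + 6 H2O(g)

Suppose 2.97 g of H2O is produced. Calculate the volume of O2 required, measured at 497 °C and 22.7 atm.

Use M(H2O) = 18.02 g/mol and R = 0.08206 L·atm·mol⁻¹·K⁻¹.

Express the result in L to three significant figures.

0.382 L

n(H2O) = 2.970 / 18.02 = 0.1648 mol
n(O2) = (5/6) × 0.1648 = 0.1373 mol
V = nRT/P = 0.1373 × 0.08206 × 770.15 / 22.7 = 0.3823 L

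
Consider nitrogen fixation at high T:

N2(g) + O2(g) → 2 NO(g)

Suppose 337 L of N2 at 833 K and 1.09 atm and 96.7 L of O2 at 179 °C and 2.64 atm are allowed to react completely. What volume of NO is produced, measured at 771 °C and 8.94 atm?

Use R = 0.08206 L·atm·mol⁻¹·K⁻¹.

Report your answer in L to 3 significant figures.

103 L

n(N2) = PV/RT = (1.09 × 337) / (0.08206 × 833) = 5.374 mol
n(O2) = PV/RT = (2.64 × 96.7) / (0.08206 × 452.15) = 6.880 mol
For 5.374 mol N2, stoichiometry requires (1/1) × 5.374 = 5.374 mol O2; 6.880 mol is available, so N2 is limiting.
n(NO) = (2/1) × 5.374 = 10.75 mol
V(NO) = nRT/P = 10.75 × 0.08206 × 1044.15 / 8.94 = 103.0 L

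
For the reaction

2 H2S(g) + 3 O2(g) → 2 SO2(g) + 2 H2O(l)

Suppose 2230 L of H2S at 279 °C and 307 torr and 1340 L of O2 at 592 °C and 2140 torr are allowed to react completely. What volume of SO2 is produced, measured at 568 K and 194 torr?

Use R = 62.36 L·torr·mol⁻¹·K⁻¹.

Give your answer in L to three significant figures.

3630 L

n(H2S) = PV/RT = (307 × 2230) / (62.36 × 552.15) = 19.88 mol
n(O2) = PV/RT = (2140 × 1340) / (62.36 × 865.15) = 53.15 mol
For 19.88 mol H2S, stoichiometry requires (3/2) × 19.88 = 29.82 mol O2; 53.15 mol is available, so H2S is limiting.
n(SO2) = (2/2) × 19.88 = 19.88 mol
V(SO2) = nRT/P = 19.88 × 62.36 × 568 / 194 = 3630 L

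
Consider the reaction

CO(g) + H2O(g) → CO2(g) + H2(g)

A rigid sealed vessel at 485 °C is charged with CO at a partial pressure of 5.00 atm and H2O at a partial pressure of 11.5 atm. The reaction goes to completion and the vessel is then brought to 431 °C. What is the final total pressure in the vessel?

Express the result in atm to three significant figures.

With V and T fixed, P_i ∝ n_i, so the mole ratios apply directly to partial pressures at 485 °C.
P(H2O) required for 5.00 atm of CO = (1/1) × 5.00 = 5.000 atm; available 11.5 atm, so CO is limiting.
P(H2O) remaining = 11.5 − (1/1) × 5.00 = 6.500 atm
P(gaseous products) = (1+1)/1 × 5.00 = 10.00 atm
P_total at 485 °C = 6.500 + 10.00 = 16.50 atm
Scaling to 431 °C: P = 16.50 × 704.15/758.15 = 15.32 atm

15.3 atm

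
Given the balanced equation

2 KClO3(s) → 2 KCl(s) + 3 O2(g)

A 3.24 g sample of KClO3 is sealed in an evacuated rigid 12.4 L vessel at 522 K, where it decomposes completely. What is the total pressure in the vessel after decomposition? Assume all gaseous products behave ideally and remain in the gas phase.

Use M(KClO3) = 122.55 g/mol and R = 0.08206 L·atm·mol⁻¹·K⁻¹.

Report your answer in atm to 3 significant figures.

0.137 atm

n(KClO3) = 3.24 / 122.55 = 0.02644 mol
n(gas produced) = (3/2) × 0.02644 = 0.03966 mol
P = nRT/V = 0.03966 × 0.08206 × 522 / 12.4 = 0.1370 atm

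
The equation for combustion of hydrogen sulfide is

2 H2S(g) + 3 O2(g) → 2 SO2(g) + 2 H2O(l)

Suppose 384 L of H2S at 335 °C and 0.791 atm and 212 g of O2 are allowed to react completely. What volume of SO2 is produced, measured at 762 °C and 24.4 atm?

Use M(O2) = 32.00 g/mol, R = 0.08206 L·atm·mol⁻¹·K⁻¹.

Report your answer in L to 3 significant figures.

15.4 L

n(H2S) = PV/RT = (0.791 × 384) / (0.08206 × 608.15) = 6.086 mol
n(O2) = 212 / 32.00 = 6.625 mol
For 6.086 mol H2S, stoichiometry requires (3/2) × 6.086 = 9.129 mol O2; 6.625 mol is available, so O2 is limiting.
n(SO2) = (2/3) × 6.625 = 4.417 mol
V(SO2) = nRT/P = 4.417 × 0.08206 × 1035.15 / 24.4 = 15.38 L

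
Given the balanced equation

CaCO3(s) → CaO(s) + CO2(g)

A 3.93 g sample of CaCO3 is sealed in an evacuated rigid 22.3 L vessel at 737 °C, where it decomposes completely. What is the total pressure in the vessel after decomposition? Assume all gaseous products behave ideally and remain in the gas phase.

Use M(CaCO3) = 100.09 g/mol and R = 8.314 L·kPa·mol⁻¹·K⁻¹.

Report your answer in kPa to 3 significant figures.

n(CaCO3) = 3.93 / 100.09 = 0.03926 mol
n(gas produced) = (1/1) × 0.03926 = 0.03926 mol
P = nRT/V = 0.03926 × 8.314 × 1010.15 / 22.3 = 14.79 kPa

14.8 kPa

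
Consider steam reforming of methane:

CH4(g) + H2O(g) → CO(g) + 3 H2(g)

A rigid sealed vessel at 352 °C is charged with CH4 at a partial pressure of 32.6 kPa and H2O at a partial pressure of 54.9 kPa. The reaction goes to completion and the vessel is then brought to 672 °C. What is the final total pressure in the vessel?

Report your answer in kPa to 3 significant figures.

With V and T fixed, P_i ∝ n_i, so the mole ratios apply directly to partial pressures at 352 °C.
P(H2O) required for 32.6 kPa of CH4 = (1/1) × 32.6 = 32.60 kPa; available 54.9 kPa, so CH4 is limiting.
P(H2O) remaining = 54.9 − (1/1) × 32.6 = 22.30 kPa
P(gaseous products) = (1+3)/1 × 32.6 = 130.4 kPa
P_total at 352 °C = 22.30 + 130.4 = 152.7 kPa
Scaling to 672 °C: P = 152.7 × 945.15/625.15 = 230.9 kPa

231 kPa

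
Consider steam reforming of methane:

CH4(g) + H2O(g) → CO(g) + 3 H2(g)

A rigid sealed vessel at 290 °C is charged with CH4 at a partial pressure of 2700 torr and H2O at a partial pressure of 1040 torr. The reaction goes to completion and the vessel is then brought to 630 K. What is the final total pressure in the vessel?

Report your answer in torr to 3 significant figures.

Because the vessel is rigid and T is held at 290 °C, work the stoichiometry in partial pressures (P_i = n_iRT/V).
P(H2O) required for 2700 torr of CH4 = (1/1) × 2700 = 2700 torr; available 1040 torr, so H2O is limiting.
P(CH4) remaining = 2700 − (1/1) × 1040 = 1660 torr
P(gaseous products) = (1+3)/1 × 1040 = 4160 torr
P_total at 290 °C = 1660 + 4160 = 5820 torr
Scaling to 630 K: P = 5820 × 630/563.15 = 6511 torr

6510 torr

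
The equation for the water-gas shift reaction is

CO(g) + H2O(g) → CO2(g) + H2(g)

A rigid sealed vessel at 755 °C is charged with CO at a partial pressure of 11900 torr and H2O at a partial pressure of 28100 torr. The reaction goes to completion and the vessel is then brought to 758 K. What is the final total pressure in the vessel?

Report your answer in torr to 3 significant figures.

29500 torr

With V and T fixed, P_i ∝ n_i, so the mole ratios apply directly to partial pressures at 755 °C.
P(H2O) required for 11900 torr of CO = (1/1) × 11900 = 11900 torr; available 28100 torr, so CO is limiting.
P(H2O) remaining = 28100 − (1/1) × 11900 = 16200 torr
P(gaseous products) = (1+1)/1 × 11900 = 23800 torr
P_total at 755 °C = 16200 + 23800 = 40000 torr
Scaling to 758 K: P = 40000 × 758/1028.15 = 29490 torr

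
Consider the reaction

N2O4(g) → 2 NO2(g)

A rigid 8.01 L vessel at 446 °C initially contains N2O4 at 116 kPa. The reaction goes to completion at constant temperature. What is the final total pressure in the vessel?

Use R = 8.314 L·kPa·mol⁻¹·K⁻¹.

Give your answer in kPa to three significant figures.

Rigid vessel, constant T ⇒ P scales with total gas moles (1 → 2).
P_final = (2/1) × 116 = 232.0 kPa

232 kPa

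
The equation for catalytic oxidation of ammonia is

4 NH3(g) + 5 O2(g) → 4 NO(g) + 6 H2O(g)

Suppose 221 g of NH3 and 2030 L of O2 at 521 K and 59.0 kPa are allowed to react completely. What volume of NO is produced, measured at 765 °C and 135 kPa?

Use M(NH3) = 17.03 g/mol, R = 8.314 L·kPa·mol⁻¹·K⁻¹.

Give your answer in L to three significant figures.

830 L

n(NH3) = 221 / 17.03 = 12.98 mol
n(O2) = PV/RT = (59.0 × 2030) / (8.314 × 521) = 27.65 mol
For 12.98 mol NH3, stoichiometry requires (5/4) × 12.98 = 16.23 mol O2; 27.65 mol is available, so NH3 is limiting.
n(NO) = (4/4) × 12.98 = 12.98 mol
V(NO) = nRT/P = 12.98 × 8.314 × 1038.15 / 135 = 829.9 L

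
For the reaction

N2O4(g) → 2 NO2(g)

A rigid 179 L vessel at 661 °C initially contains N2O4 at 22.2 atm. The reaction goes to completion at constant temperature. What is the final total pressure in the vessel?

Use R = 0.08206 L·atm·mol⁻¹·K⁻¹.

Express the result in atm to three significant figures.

Rigid vessel, constant T ⇒ P scales with total gas moles (1 → 2).
P_final = (2/1) × 22.2 = 44.40 atm

44.4 atm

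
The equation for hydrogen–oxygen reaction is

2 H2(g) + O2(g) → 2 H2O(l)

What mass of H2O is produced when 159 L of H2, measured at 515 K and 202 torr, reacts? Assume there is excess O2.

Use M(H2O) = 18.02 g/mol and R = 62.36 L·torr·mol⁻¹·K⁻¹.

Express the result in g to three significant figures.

18.0 g

n(H2) = PV/RT = (202 × 159) / (62.36 × 515) = 1.000 mol
n(H2O) = (2/2) × 1.000 = 1.000 mol
m(H2O) = 1.000 × 18.02 = 18.02 g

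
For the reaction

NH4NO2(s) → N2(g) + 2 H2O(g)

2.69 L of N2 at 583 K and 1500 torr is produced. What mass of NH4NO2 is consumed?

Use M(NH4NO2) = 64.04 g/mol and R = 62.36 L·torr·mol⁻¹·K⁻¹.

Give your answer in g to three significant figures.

7.11 g

n(N2) = PV/RT = (1500 × 2.69) / (62.36 × 583) = 0.1110 mol
n(NH4NO2) = (1/1) × 0.1110 = 0.1110 mol
m(NH4NO2) = 0.1110 × 64.04 = 7.108 g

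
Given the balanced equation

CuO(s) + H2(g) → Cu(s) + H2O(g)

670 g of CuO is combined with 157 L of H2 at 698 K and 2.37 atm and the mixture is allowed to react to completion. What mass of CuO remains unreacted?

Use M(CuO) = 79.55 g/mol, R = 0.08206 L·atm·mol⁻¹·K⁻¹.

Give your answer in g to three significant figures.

153 g

n(CuO) = 670 / 79.55 = 8.422 mol
n(H2) = PV/RT = (2.37 × 157) / (0.08206 × 698) = 6.496 mol
For 8.422 mol CuO, stoichiometry requires (1/1) × 8.422 = 8.422 mol H2; 6.496 mol is available, so H2 is limiting.
n(CuO) consumed = (1/1) × 6.496 = 6.496 mol; remaining = 8.422 − 6.496 = 1.926 mol
m(CuO) = 1.926 × 79.55 = 153.2 g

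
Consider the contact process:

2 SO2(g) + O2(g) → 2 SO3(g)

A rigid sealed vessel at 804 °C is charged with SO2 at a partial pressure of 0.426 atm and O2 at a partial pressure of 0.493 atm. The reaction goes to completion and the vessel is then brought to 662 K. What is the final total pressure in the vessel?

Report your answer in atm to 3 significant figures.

With V and T fixed, P_i ∝ n_i, so the mole ratios apply directly to partial pressures at 804 °C.
P(O2) required for 0.426 atm of SO2 = (1/2) × 0.426 = 0.2130 atm; available 0.493 atm, so SO2 is limiting.
P(O2) remaining = 0.493 − (1/2) × 0.426 = 0.2800 atm
P(gaseous products) = (2)/2 × 0.426 = 0.4260 atm
P_total at 804 °C = 0.2800 + 0.4260 = 0.7060 atm
Scaling to 662 K: P = 0.7060 × 662/1077.15 = 0.4339 atm

0.434 atm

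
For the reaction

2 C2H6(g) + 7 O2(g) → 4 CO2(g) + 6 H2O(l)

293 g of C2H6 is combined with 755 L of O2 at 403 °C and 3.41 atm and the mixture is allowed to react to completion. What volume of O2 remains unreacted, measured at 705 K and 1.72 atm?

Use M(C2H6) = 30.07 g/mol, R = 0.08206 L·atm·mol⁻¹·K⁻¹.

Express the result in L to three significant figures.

414 L

n(C2H6) = 293 / 30.07 = 9.744 mol
n(O2) = PV/RT = (3.41 × 755) / (0.08206 × 676.15) = 46.40 mol
For 9.744 mol C2H6, stoichiometry requires (7/2) × 9.744 = 34.10 mol O2; 46.40 mol is available, so C2H6 is limiting.
n(O2) consumed = (7/2) × 9.744 = 34.10 mol; remaining = 46.40 − 34.10 = 12.30 mol
V(O2) = nRT/P = 12.30 × 0.08206 × 705 / 1.72 = 413.7 L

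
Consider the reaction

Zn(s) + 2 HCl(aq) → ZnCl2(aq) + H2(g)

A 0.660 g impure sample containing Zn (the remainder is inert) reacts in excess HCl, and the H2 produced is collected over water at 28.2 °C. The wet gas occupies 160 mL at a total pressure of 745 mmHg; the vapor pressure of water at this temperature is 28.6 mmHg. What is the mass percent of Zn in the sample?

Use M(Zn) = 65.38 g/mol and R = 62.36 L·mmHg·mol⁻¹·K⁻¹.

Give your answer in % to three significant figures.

P(H2) = 745 − 28.6 = 716.4 mmHg
n(H2) = PV/RT = (716.4 × 0.1600) / (62.36 × 301.35) = 0.006100 mol
n(Zn) = (1/1) × 0.006100 = 0.006100 mol
m(Zn) = 0.006100 × 65.38 = 0.3988 g
%Zn = 0.3988 / 0.660 × 100 = 60.42%

60.4 %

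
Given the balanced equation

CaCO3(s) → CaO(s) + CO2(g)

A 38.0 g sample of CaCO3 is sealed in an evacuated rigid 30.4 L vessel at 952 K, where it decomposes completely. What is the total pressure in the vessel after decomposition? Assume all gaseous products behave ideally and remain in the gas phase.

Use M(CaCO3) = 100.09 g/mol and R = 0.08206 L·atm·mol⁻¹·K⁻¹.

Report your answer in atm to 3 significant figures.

0.976 atm

n(CaCO3) = 38.0 / 100.09 = 0.3797 mol
n(gas produced) = (1/1) × 0.3797 = 0.3797 mol
P = nRT/V = 0.3797 × 0.08206 × 952 / 30.4 = 0.9757 atm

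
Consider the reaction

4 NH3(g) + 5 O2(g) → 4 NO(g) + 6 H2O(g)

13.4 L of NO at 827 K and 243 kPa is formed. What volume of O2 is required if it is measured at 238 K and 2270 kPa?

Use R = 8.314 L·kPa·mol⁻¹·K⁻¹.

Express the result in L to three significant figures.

n(NO) = PV/RT = (243 × 13.4) / (8.314 × 827) = 0.4736 mol
n(O2) = (5/4) × 0.4736 = 0.5920 mol
V = nRT/P = 0.5920 × 8.314 × 238 / 2270 = 0.5160 L

0.516 L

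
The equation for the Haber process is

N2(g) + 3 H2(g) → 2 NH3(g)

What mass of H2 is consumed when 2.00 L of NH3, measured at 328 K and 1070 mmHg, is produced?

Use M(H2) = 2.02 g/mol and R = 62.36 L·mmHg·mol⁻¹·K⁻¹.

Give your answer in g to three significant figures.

0.317 g

n(NH3) = PV/RT = (1070 × 2.00) / (62.36 × 328) = 0.1046 mol
n(H2) = (3/2) × 0.1046 = 0.1569 mol
m(H2) = 0.1569 × 2.02 = 0.3169 g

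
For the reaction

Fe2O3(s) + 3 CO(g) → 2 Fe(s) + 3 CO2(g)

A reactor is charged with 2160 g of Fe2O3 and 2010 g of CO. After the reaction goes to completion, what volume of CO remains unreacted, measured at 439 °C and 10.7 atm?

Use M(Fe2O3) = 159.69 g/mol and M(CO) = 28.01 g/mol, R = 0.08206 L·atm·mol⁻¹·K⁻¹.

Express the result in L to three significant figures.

170 L

n(Fe2O3) = 2160 / 159.69 = 13.53 mol
n(CO) = 2010 / 28.01 = 71.76 mol
For 13.53 mol Fe2O3, stoichiometry requires (3/1) × 13.53 = 40.59 mol CO; 71.76 mol is available, so Fe2O3 is limiting.
n(CO) consumed = (3/1) × 13.53 = 40.59 mol; remaining = 71.76 − 40.59 = 31.17 mol
V(CO) = nRT/P = 31.17 × 0.08206 × 712.15 / 10.7 = 170.2 L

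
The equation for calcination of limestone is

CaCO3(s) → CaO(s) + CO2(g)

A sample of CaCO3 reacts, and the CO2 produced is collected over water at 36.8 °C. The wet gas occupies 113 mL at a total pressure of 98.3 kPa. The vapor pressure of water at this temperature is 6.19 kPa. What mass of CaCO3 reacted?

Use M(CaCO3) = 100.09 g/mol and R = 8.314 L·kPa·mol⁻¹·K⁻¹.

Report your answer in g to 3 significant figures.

P(CO2) = 98.3 − 6.19 = 92.11 kPa
n(CO2) = PV/RT = (92.11 × 0.1130) / (8.314 × 309.95) = 0.004039 mol
n(CaCO3) = (1/1) × 0.004039 = 0.004039 mol
m(CaCO3) = 0.004039 × 100.09 = 0.4043 g

0.404 g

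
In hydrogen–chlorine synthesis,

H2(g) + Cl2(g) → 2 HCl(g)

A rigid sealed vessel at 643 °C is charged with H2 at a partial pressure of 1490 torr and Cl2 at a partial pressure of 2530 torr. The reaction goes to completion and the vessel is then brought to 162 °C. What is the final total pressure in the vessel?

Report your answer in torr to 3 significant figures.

1910 torr

At constant V, partial pressures at 643 °C are proportional to moles, so apply stoichiometry directly to pressures.
P(Cl2) required for 1490 torr of H2 = (1/1) × 1490 = 1490 torr; available 2530 torr, so H2 is limiting.
P(Cl2) remaining = 2530 − (1/1) × 1490 = 1040 torr
P(gaseous products) = (2)/1 × 1490 = 2980 torr
P_total at 643 °C = 1040 + 2980 = 4020 torr
Scaling to 162 °C: P = 4020 × 435.15/916.15 = 1909 torr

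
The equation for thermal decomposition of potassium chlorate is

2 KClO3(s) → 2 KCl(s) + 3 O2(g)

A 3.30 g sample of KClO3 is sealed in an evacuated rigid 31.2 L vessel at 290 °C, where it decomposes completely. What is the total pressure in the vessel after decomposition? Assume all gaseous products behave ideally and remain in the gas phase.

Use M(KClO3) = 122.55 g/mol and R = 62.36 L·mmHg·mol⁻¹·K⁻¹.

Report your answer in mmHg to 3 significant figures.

n(KClO3) = 3.30 / 122.55 = 0.02693 mol
n(gas produced) = (3/2) × 0.02693 = 0.04040 mol
P = nRT/V = 0.04040 × 62.36 × 563.15 / 31.2 = 45.47 mmHg

45.5 mmHg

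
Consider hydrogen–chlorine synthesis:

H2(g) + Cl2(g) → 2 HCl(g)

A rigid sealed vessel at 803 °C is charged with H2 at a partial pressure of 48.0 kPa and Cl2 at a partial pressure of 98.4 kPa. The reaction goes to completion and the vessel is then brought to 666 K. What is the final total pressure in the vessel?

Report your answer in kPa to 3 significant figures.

With V and T fixed, P_i ∝ n_i, so the mole ratios apply directly to partial pressures at 803 °C.
P(Cl2) required for 48.0 kPa of H2 = (1/1) × 48.0 = 48.00 kPa; available 98.4 kPa, so H2 is limiting.
P(Cl2) remaining = 98.4 − (1/1) × 48.0 = 50.40 kPa
P(gaseous products) = (2)/1 × 48.0 = 96.00 kPa
P_total at 803 °C = 50.40 + 96.00 = 146.4 kPa
Scaling to 666 K: P = 146.4 × 666/1076.15 = 90.60 kPa

90.6 kPa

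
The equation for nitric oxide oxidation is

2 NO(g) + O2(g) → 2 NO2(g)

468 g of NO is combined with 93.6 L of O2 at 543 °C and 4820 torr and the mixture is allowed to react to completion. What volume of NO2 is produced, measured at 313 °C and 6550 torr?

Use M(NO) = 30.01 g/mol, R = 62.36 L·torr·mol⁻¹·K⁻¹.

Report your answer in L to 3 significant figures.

87.0 L

n(NO) = 468 / 30.01 = 15.59 mol
n(O2) = PV/RT = (4820 × 93.6) / (62.36 × 816.15) = 8.864 mol
For 15.59 mol NO, stoichiometry requires (1/2) × 15.59 = 7.795 mol O2; 8.864 mol is available, so NO is limiting.
n(NO2) = (2/2) × 15.59 = 15.59 mol
V(NO2) = nRT/P = 15.59 × 62.36 × 586.15 / 6550 = 87.00 L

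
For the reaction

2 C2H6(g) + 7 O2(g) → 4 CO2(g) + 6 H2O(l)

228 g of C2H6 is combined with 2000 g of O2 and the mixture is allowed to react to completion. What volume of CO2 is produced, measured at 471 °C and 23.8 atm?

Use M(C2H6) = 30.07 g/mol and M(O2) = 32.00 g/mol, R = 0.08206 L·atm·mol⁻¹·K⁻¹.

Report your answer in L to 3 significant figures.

38.9 L

n(C2H6) = 228 / 30.07 = 7.582 mol
n(O2) = 2000 / 32.00 = 62.50 mol
For 7.582 mol C2H6, stoichiometry requires (7/2) × 7.582 = 26.54 mol O2; 62.50 mol is available, so C2H6 is limiting.
n(CO2) = (4/2) × 7.582 = 15.16 mol
V(CO2) = nRT/P = 15.16 × 0.08206 × 744.15 / 23.8 = 38.90 L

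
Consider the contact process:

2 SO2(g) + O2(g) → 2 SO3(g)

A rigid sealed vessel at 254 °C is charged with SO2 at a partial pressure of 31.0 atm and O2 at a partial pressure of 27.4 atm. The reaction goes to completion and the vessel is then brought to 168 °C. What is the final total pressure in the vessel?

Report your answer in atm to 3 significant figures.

35.9 atm

At constant V, partial pressures at 254 °C are proportional to moles, so apply stoichiometry directly to pressures.
P(O2) required for 31.0 atm of SO2 = (1/2) × 31.0 = 15.50 atm; available 27.4 atm, so SO2 is limiting.
P(O2) remaining = 27.4 − (1/2) × 31.0 = 11.90 atm
P(gaseous products) = (2)/2 × 31.0 = 31.00 atm
P_total at 254 °C = 11.90 + 31.00 = 42.90 atm
Scaling to 168 °C: P = 42.90 × 441.15/527.15 = 35.90 atm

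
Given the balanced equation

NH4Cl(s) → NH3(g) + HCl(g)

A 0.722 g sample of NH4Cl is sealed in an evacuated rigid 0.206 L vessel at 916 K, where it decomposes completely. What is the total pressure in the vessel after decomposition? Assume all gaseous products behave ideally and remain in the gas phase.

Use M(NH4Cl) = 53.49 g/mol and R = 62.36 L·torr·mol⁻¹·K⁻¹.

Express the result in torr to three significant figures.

n(NH4Cl) = 0.722 / 53.49 = 0.01350 mol
n(gas produced) = (2/1) × 0.01350 = 0.02700 mol
P = nRT/V = 0.02700 × 62.36 × 916 / 0.206 = 7487 torr

7490 torr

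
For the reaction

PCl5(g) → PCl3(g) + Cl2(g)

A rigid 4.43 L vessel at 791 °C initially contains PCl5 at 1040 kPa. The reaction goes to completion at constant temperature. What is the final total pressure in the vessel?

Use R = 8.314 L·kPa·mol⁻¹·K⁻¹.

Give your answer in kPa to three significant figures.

2080 kPa

At constant T and V, P ∝ n(gas): 1 mol gas → 2 mol gas.
P_final = (2/1) × 1040 = 2080 kPa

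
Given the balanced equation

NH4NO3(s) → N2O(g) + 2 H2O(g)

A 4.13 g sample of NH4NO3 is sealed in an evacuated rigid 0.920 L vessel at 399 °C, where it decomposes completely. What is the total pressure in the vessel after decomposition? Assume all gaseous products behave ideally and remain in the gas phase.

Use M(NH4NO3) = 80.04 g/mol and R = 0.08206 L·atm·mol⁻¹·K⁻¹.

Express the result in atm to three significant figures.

9.28 atm

n(NH4NO3) = 4.13 / 80.04 = 0.05160 mol
n(gas produced) = (3/1) × 0.05160 = 0.1548 mol
P = nRT/V = 0.1548 × 0.08206 × 672.15 / 0.920 = 9.281 atm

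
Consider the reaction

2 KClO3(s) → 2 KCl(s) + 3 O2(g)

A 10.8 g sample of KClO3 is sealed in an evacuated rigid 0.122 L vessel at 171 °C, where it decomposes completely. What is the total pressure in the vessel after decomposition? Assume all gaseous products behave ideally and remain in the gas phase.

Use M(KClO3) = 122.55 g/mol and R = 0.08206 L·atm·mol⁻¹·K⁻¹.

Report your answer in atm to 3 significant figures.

n(KClO3) = 10.8 / 122.55 = 0.08813 mol
n(gas produced) = (3/2) × 0.08813 = 0.1322 mol
P = nRT/V = 0.1322 × 0.08206 × 444.15 / 0.122 = 39.49 atm

39.5 atm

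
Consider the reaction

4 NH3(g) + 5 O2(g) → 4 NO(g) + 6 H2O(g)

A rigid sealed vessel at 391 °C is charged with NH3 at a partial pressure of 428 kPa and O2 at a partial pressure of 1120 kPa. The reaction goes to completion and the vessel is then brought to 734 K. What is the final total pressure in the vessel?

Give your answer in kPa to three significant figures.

With V and T fixed, P_i ∝ n_i, so the mole ratios apply directly to partial pressures at 391 °C.
P(O2) required for 428 kPa of NH3 = (5/4) × 428 = 535.0 kPa; available 1120 kPa, so NH3 is limiting.
P(O2) remaining = 1120 − (5/4) × 428 = 585.0 kPa
P(gaseous products) = (4+6)/4 × 428 = 1070 kPa
P_total at 391 °C = 585.0 + 1070 = 1655 kPa
Scaling to 734 K: P = 1655 × 734/664.15 = 1829 kPa

1830 kPa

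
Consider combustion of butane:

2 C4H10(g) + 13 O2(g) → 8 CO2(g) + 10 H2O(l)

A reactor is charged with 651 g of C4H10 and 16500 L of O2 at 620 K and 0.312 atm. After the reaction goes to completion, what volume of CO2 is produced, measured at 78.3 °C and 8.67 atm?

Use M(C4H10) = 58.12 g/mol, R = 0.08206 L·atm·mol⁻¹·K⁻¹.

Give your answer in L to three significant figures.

149 L

n(C4H10) = 651 / 58.12 = 11.20 mol
n(O2) = PV/RT = (0.312 × 16500) / (0.08206 × 620) = 101.2 mol
For 11.20 mol C4H10, stoichiometry requires (13/2) × 11.20 = 72.80 mol O2; 101.2 mol is available, so C4H10 is limiting.
n(CO2) = (8/2) × 11.20 = 44.80 mol
V(CO2) = nRT/P = 44.80 × 0.08206 × 351.45 / 8.67 = 149.0 L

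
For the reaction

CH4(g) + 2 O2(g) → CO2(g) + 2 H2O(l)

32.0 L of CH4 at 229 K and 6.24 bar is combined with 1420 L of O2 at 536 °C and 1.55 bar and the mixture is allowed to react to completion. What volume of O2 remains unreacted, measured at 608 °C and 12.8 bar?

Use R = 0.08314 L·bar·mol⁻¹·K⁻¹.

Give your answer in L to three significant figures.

n(CH4) = PV/RT = (6.24 × 32.0) / (0.08314 × 229) = 10.49 mol
n(O2) = PV/RT = (1.55 × 1420) / (0.08314 × 809.15) = 32.72 mol
For 10.49 mol CH4, stoichiometry requires (2/1) × 10.49 = 20.98 mol O2; 32.72 mol is available, so CH4 is limiting.
n(O2) consumed = (2/1) × 10.49 = 20.98 mol; remaining = 32.72 − 20.98 = 11.74 mol
V(O2) = nRT/P = 11.74 × 0.08314 × 881.15 / 12.8 = 67.19 L

67.2 L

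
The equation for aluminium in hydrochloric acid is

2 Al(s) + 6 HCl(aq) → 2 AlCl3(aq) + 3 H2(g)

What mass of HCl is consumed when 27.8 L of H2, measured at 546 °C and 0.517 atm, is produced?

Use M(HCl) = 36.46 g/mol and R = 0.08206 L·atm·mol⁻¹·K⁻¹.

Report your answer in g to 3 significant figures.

15.6 g

n(H2) = PV/RT = (0.517 × 27.8) / (0.08206 × 819.15) = 0.2138 mol
n(HCl) = (6/3) × 0.2138 = 0.4276 mol
m(HCl) = 0.4276 × 36.46 = 15.59 g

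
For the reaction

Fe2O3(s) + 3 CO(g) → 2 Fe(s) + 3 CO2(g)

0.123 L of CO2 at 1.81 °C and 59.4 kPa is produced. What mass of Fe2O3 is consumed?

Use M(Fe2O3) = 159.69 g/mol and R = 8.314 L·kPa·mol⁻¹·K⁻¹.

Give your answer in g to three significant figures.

0.170 g

n(CO2) = PV/RT = (59.4 × 0.123) / (8.314 × 274.96) = 0.003196 mol
n(Fe2O3) = (1/3) × 0.003196 = 0.001065 mol
m(Fe2O3) = 0.001065 × 159.69 = 0.1701 g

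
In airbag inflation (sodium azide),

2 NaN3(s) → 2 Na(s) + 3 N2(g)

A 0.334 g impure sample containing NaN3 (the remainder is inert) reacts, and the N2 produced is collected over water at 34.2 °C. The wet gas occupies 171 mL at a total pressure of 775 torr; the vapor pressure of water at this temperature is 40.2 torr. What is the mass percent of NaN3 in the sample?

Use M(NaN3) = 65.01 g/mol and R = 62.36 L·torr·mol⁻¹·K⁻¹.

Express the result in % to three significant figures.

P(N2) = 775 − 40.2 = 734.8 torr
n(N2) = PV/RT = (734.8 × 0.1710) / (62.36 × 307.35) = 0.006556 mol
n(NaN3) = (2/3) × 0.006556 = 0.004371 mol
m(NaN3) = 0.004371 × 65.01 = 0.2842 g
%NaN3 = 0.2842 / 0.334 × 100 = 85.09%

85.1 %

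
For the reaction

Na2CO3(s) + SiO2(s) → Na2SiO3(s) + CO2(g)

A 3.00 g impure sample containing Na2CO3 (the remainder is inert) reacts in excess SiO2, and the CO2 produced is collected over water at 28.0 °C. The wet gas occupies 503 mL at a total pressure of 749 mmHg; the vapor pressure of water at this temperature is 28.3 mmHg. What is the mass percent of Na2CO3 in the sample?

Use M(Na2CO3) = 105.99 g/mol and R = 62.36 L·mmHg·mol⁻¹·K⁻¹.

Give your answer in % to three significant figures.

P(CO2) = 749 − 28.3 = 720.7 mmHg
n(CO2) = PV/RT = (720.7 × 0.5030) / (62.36 × 301.15) = 0.01930 mol
n(Na2CO3) = (1/1) × 0.01930 = 0.01930 mol
m(Na2CO3) = 0.01930 × 105.99 = 2.046 g
%Na2CO3 = 2.046 / 3.00 × 100 = 68.20%

68.2 %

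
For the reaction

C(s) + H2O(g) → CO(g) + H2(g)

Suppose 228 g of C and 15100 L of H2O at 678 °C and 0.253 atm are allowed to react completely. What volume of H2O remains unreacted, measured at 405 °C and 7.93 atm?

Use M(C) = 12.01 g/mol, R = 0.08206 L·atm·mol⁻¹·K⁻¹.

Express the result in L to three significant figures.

n(C) = 228 / 12.01 = 18.98 mol
n(H2O) = PV/RT = (0.253 × 15100) / (0.08206 × 951.15) = 48.95 mol
For 18.98 mol C, stoichiometry requires (1/1) × 18.98 = 18.98 mol H2O; 48.95 mol is available, so C is limiting.
n(H2O) consumed = (1/1) × 18.98 = 18.98 mol; remaining = 48.95 − 18.98 = 29.97 mol
V(H2O) = nRT/P = 29.97 × 0.08206 × 678.15 / 7.93 = 210.3 L

210 L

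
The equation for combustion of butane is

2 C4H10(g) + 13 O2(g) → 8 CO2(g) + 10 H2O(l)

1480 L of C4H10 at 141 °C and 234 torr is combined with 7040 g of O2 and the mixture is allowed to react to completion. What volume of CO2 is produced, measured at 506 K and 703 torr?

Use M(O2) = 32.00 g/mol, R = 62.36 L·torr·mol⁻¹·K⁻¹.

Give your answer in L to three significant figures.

n(C4H10) = PV/RT = (234 × 1480) / (62.36 × 414.15) = 13.41 mol
n(O2) = 7040 / 32.00 = 220.0 mol
For 13.41 mol C4H10, stoichiometry requires (13/2) × 13.41 = 87.17 mol O2; 220.0 mol is available, so C4H10 is limiting.
n(CO2) = (8/2) × 13.41 = 53.64 mol
V(CO2) = nRT/P = 53.64 × 62.36 × 506 / 703 = 2408 L

2410 L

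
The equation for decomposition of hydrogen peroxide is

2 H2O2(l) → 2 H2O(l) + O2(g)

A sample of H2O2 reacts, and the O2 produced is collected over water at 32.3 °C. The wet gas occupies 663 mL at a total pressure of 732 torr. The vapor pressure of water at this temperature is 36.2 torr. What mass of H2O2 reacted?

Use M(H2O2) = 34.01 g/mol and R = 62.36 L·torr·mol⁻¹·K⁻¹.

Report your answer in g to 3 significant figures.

1.65 g

P(O2) = 732 − 36.2 = 695.8 torr
n(O2) = PV/RT = (695.8 × 0.6630) / (62.36 × 305.45) = 0.02422 mol
n(H2O2) = (2/1) × 0.02422 = 0.04844 mol
m(H2O2) = 0.04844 × 34.01 = 1.647 g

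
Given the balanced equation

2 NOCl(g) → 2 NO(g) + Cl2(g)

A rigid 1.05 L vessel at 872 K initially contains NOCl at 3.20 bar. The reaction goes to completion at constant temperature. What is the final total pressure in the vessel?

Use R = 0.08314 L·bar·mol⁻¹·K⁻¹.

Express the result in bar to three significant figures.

Since T and V are fixed, P_final/P_initial = n_final/n_initial = 3/2.
P_final = (3/2) × 3.20 = 4.800 bar

4.80 bar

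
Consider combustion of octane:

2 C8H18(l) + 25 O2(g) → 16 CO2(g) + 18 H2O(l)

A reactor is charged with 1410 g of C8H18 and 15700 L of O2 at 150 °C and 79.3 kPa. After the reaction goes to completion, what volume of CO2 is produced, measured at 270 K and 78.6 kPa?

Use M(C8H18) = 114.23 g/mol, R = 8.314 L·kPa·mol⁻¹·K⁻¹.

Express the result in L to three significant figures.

2820 L

n(C8H18) = 1410 / 114.23 = 12.34 mol
n(O2) = PV/RT = (79.3 × 15700) / (8.314 × 423.15) = 353.9 mol
For 12.34 mol C8H18, stoichiometry requires (25/2) × 12.34 = 154.2 mol O2; 353.9 mol is available, so C8H18 is limiting.
n(CO2) = (16/2) × 12.34 = 98.72 mol
V(CO2) = nRT/P = 98.72 × 8.314 × 270 / 78.6 = 2819 L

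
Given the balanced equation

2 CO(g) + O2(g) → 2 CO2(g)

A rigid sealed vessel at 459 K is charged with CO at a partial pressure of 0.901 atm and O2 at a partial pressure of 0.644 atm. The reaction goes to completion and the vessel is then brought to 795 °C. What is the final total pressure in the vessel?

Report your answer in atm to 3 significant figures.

2.55 atm

At constant V, partial pressures at 459 K are proportional to moles, so apply stoichiometry directly to pressures.
P(O2) required for 0.901 atm of CO = (1/2) × 0.901 = 0.4505 atm; available 0.644 atm, so CO is limiting.
P(O2) remaining = 0.644 − (1/2) × 0.901 = 0.1935 atm
P(gaseous products) = (2)/2 × 0.901 = 0.9010 atm
P_total at 459 K = 0.1935 + 0.9010 = 1.095 atm
Scaling to 795 °C: P = 1.095 × 1068.15/459 = 2.548 atm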